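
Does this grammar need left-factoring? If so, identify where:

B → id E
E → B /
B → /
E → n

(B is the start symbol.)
Left-factoring is needed when two productions for the same non-terminal
share a common prefix on the right-hand side.

Productions for B:
  B → id E
  B → /
Productions for E:
  E → B /
  E → n

No common prefixes found.

Answer: No, left-factoring is not needed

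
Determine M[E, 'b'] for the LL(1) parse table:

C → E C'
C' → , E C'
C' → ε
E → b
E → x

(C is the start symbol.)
To find M[E, 'b'], we find productions for E where 'b' is in the predict set (PREDICT(N → α) = (FIRST(α) \ {ε}) ∪ (FOLLOW(N) if α ⇒* ε)).

E → b: PREDICT = { 'b' }
  'b' is in predict set, so this production goes in M[E, 'b']
E → x: PREDICT = { 'x' }

M[E, 'b'] = E → b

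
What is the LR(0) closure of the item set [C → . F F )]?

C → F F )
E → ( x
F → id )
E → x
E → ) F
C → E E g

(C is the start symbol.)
{ [C → . F F )], [F → . id )] }

To compute CLOSURE, for each item [A → α.Bβ] where B is a non-terminal, add [B → .γ] for all productions B → γ; repeat for the newly added items until nothing changes.

Start with: [C → . F F )]
  [C → . F F )] has the dot before F: add [F → . id )]
No further items can be added.

CLOSURE = { [C → . F F )], [F → . id )] }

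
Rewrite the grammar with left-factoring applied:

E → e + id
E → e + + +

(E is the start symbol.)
E → e + E'
E' → id
E' → + +

Left-factoring transforms A → αβ₁ | αβ₂ into A → αA' and A' → β₁ | β₂
(α is the longest common prefix among the alternatives). Repeat until
no nonterminal has two alternatives with a common prefix.

Round 1: E has alternatives sharing prefix 'e +'. Introduce E': E → e + E'
  Add: E' → id
  Add: E' → + +

No remaining common prefixes — done.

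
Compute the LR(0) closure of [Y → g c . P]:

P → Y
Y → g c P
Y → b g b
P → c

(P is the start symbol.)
{ [P → . Y], [P → . c], [Y → . b g b], [Y → . g c P], [Y → g c . P] }

To compute CLOSURE, for each item [A → α.Bβ] where B is a non-terminal, add [B → .γ] for all productions B → γ; repeat for the newly added items until nothing changes.

Start with: [Y → g c . P]
  [Y → g c . P] has the dot before P: add [P → . Y], [P → . c]
  [P → . Y] has the dot before Y: add [Y → . g c P], [Y → . b g b]
No further items can be added.

CLOSURE = { [P → . Y], [P → . c], [Y → . b g b], [Y → . g c P], [Y → g c . P] }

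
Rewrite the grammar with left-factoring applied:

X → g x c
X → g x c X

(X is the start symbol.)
X → g x c X'
X' → ε
X' → X

Left-factoring transforms A → αβ₁ | αβ₂ into A → αA' and A' → β₁ | β₂
(α is the longest common prefix among the alternatives). Repeat until
no nonterminal has two alternatives with a common prefix.

Round 1: X has alternatives sharing prefix 'g x c'. Introduce X': X → g x c X'
  Add: X' → ε
  Add: X' → X

No remaining common prefixes — done.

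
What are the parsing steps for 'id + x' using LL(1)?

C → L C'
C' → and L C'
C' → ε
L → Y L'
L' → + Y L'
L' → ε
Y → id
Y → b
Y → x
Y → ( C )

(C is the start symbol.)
Stack is shown with the top on the left.

Stack        Input     Action
-----------------------------
C $          id + x $  output C → L C'
L C' $       id + x $  output L → Y L'
Y L' C' $    id + x $  output Y → id
id L' C' $   id + x $  match 'id'
L' C' $      + x $     output L' → + Y L'
+ Y L' C' $  + x $     match '+'
Y L' C' $    x $       output Y → x
x L' C' $    x $       match 'x'
L' C' $      $         output L' → ε
C' $         $         output C' → ε
$            $         accept

The string is accepted.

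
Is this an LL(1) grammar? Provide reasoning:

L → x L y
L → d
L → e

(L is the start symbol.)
For L:
  PREDICT(L → x L y) = { 'x' }
  PREDICT(L → d) = { 'd' }
  PREDICT(L → e) = { 'e' }

All predict sets are disjoint. The grammar IS LL(1).

Answer: Yes, the grammar is LL(1).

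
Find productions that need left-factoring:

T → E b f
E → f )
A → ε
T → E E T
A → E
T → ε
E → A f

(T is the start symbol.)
Left-factoring is needed when two productions for the same non-terminal
share a common prefix on the right-hand side.

Productions for T:
  T → E b f
  T → E E T
  T → ε
Productions for E:
  E → f )
  E → A f
Productions for A:
  A → ε
  A → E

Found common prefix 'E' in productions for T

Answer: Yes, T has productions with common prefix 'E'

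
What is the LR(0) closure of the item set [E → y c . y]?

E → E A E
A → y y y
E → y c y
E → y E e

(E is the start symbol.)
{ [E → y c . y] }

To compute CLOSURE, for each item [A → α.Bβ] where B is a non-terminal, add [B → .γ] for all productions B → γ; repeat for the newly added items until nothing changes.

Start with: [E → y c . y]
The dot precedes the terminal y, so nothing is added.

CLOSURE = { [E → y c . y] }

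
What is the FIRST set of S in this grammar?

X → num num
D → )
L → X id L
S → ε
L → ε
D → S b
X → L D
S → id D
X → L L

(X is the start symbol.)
{ 'id', ε }

To compute FIRST(S), examine every production with S on the left-hand side, reading each right-hand side left to right until a non-nullable symbol is reached.

From S → ε:
  - ε-production, so ε ∈ FIRST(S)
From S → id D:
  - id is a terminal: add 'id' and stop

Collecting: FIRST(S) = { 'id', ε }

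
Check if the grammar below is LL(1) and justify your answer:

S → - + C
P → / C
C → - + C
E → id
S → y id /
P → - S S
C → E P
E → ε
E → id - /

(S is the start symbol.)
A grammar is LL(1) if for each non-terminal N with multiple productions, the predict sets of those productions are pairwise disjoint, where PREDICT(N → α) = (FIRST(α) \ {ε}) ∪ (FOLLOW(N) if α ⇒* ε).

Relevant sets:
  FIRST(E) = { 'id', ε }
  FIRST(P) = { '-', '/' }
  FOLLOW(E) = { '-', '/' }

For S:
  PREDICT(S → '-' '+' C) = { '-' }
  PREDICT(S → y id '/') = { 'y' }
For P:
  PREDICT(P → '/' C) = { '/' }
  PREDICT(P → '-' S S) = { '-' }
For C:
  PREDICT(C → '-' '+' C) = { '-' }
  PREDICT(C → E P) = { '-', '/', 'id' }
For E:
  PREDICT(E → id) = { 'id' }
  PREDICT(E → ε) = { '-', '/' }
  PREDICT(E → id '-' '/') = { 'id' }

Conflict found: Predict set conflict for C: { '-' }
The grammar is NOT LL(1).

Answer: No. Predict set conflict for C: { '-' }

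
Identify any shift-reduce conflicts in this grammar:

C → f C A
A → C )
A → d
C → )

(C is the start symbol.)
No shift-reduce conflicts

A shift-reduce conflict occurs when an LR(0) state has both:
  - a complete (reduce) item [A → α .] (dot at the end), and
  - a shift item [B → β . c γ] (dot before a terminal).

Augment with C' → C and build the canonical LR(0) collection (I0 = CLOSURE({[C' → . C]}), then GOTO on every symbol after a dot until no new states appear). It has 9 states:
  I0: { [C → . )], [C → . f C A], [C' → . C] }  — shift
  I1: { [C → ) .] }  — reduce
  I2: { [C' → C .] }  — accept
  I3: { [C → . )], [C → . f C A], [C → f . C A] }  — shift
  I4: { [A → . C )], [A → . d], [C → . )], [C → . f C A], [C → f C . A] }  — shift
  I5: { [C → f C A .] }  — reduce
  I6: { [A → C . )] }  — shift
  I7: { [A → d .] }  — reduce
  I8: { [A → C ) .] }  — reduce

No state contains both a complete item and a shift item.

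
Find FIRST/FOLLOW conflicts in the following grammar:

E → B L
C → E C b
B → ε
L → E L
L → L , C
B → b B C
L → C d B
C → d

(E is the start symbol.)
A FIRST/FOLLOW conflict occurs when a non-terminal N has a nullable alternative N → β (β ⇒* ε) and another alternative N → α with FIRST(α) ∩ FOLLOW(N) ≠ ∅: on such a lookahead the parser cannot decide between expanding α and letting N vanish via β.

Nullable non-terminals: B.

B: nullable alternative(s) B → ε; FOLLOW(B) = { $, ',', 'b', 'd' }
  B → ε: FIRST \ {ε} = { } — this is the only nullable alternative, skip
  B → b B C: FIRST \ {ε} = { 'b' } — overlaps FOLLOW(B) on { 'b' }: CONFLICT

C, E, L have no nullable alternative, so no FIRST/FOLLOW check is needed there.

So the grammar has 1 FIRST/FOLLOW conflict (marked CONFLICT above).

Answer: Yes. B → b B C with FOLLOW(B) on { 'b' }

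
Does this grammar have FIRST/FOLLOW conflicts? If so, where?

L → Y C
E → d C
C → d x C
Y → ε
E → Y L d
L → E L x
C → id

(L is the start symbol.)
Nullable non-terminals: Y.
Y has a nullable alternative but only one production, so nothing to check.

C, E, L have no nullable alternative, so no FIRST/FOLLOW check is needed there.

No FIRST/FOLLOW conflicts found.

Answer: No FIRST/FOLLOW conflicts.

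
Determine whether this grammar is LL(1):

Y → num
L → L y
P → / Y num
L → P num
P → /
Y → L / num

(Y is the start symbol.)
No. Predict set conflict for L: { '/' }

A grammar is LL(1) if for each non-terminal N with multiple productions, the predict sets of those productions are pairwise disjoint, where PREDICT(N → α) = (FIRST(α) \ {ε}) ∪ (FOLLOW(N) if α ⇒* ε).

Relevant sets:
  FIRST(L) = { '/' }
  FIRST(P) = { '/' }

For Y:
  PREDICT(Y → num) = { 'num' }
  PREDICT(Y → L '/' num) = { '/' }
For L:
  PREDICT(L → L y) = { '/' }
  PREDICT(L → P num) = { '/' }
For P:
  PREDICT(P → '/' Y num) = { '/' }
  PREDICT(P → '/') = { '/' }

Conflict found: Predict set conflict for L: { '/' }
The grammar is NOT LL(1).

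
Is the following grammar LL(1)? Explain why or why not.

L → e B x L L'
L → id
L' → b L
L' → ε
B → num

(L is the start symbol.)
A grammar is LL(1) if for each non-terminal N with multiple productions, the predict sets of those productions are pairwise disjoint, where PREDICT(N → α) = (FIRST(α) \ {ε}) ∪ (FOLLOW(N) if α ⇒* ε).

Relevant sets:
  FOLLOW(L') = { $, 'b' }

For L:
  PREDICT(L → e B x L L') = { 'e' }
  PREDICT(L → id) = { 'id' }
For L':
  PREDICT(L' → b L) = { 'b' }
  PREDICT(L' → ε) = { $, 'b' }
B has a single production, so nothing to check there.

Conflict found: Predict set conflict for L': { 'b' }
The grammar is NOT LL(1).

Answer: No. Predict set conflict for L': { 'b' }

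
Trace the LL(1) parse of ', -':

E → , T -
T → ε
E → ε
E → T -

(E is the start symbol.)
Stack is shown with the top on the left.

Stack    Input  Action
----------------------
E $      , - $  output E → , T -
, T - $  , - $  match ','
T - $    - $    output T → ε
- $      - $    match '-'
$        $      accept

The string is accepted.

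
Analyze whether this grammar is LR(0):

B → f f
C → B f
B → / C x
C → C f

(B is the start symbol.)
A grammar is LR(0) if no state in the canonical LR(0) collection has:
  - both a shift item (dot before a terminal) and a complete item (shift-reduce conflict), or
  - two or more complete items (reduce-reduce conflict; the accept item [B' → B .] counts as a complete item here).

Augment with B' → B and build the canonical LR(0) collection (I0 = CLOSURE({[B' → . B]}), then GOTO on every symbol after a dot until no new states appear). It has 10 states:
  I0: { [B → . / C x], [B → . f f], [B' → . B] }  — shift
  I1: { [B → . / C x], [B → . f f], [B → / . C x], [C → . B f], [C → . C f] }  — shift
  I2: { [B' → B .] }  — accept
  I3: { [B → f . f] }  — shift
  I4: { [B → f f .] }  — reduce
  I5: { [C → B . f] }  — shift
  I6: { [B → / C . x], [C → C . f] }  — shift
  I7: { [C → C f .] }  — reduce
  I8: { [B → / C x .] }  — reduce
  I9: { [C → B f .] }  — reduce

Every state is either a pure shift/goto state or contains exactly one complete item and nothing to shift — no conflicts. The grammar is LR(0).

Answer: Yes, the grammar is LR(0)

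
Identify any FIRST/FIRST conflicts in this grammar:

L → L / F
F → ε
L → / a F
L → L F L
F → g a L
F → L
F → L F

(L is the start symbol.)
FIRST sets of the non-terminals at (or reachable through a nullable prefix from) the front of some alternative:
  FIRST(L) = { '/' }

Productions for L:
  L → L / F: FIRST = { '/' }
  L → / a F: FIRST = { '/' }
  L → L F L: FIRST = { '/' }
Productions for F:
  F → ε: FIRST = { ε }
  F → g a L: FIRST = { 'g' }
  F → L: FIRST = { '/' }
  F → L F: FIRST = { '/' }

Conflict for L: L → L / F and L → / a F
  Overlap: { '/' }
Conflict for L: L → L / F and L → L F L
  Overlap: { '/' }
Conflict for L: L → / a F and L → L F L
  Overlap: { '/' }
Conflict for F: F → L and F → L F
  Overlap: { '/' }

Answer: Yes. L → L '/' F / L → '/' a F on { '/' }; L → L '/' F / L → L F L on { '/' }; L → '/' a F / L → L F L on { '/' }; F → L / F → L F on { '/' }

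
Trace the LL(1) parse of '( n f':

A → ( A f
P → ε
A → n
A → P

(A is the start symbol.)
LL(1) parsing maintains a stack (initially the start symbol over $) and the input. At each step: if the stack top is a terminal, match it against the current input token; if it is a non-terminal N, replace it with the RHS of M[N, lookahead] (the unique production whose predict set contains the lookahead).

Stack is shown with the top on the left.

Stack    Input    Action
------------------------
A $      ( n f $  output A → ( A f
( A f $  ( n f $  match '('
A f $    n f $    output A → n
n f $    n f $    match 'n'
f $      f $      match 'f'
$        $        accept

The string is accepted.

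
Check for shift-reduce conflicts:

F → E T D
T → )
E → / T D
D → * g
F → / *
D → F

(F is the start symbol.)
No shift-reduce conflicts

Augment with F' → F and build the canonical LR(0) collection (I0 = CLOSURE({[F' → . F]}), then GOTO on every symbol after a dot until no new states appear). It has 13 states:
  I0: { [E → . / T D], [F → . / *], [F → . E T D], [F' → . F] }  — shift
  I1: { [E → / . T D], [F → / . *], [T → . )] }  — shift
  I2: { [F → E . T D], [T → . )] }  — shift
  I3: { [F' → F .] }  — accept
  I4: { [T → ) .] }  — reduce
  I5: { [D → . * g], [D → . F], [E → . / T D], [F → . / *], [F → . E T D], [F → E T . D] }  — shift
  I6: { [D → * . g] }  — shift
  I7: { [F → E T D .] }  — reduce
  I8: { [D → F .] }  — reduce
  I9: { [D → * g .] }  — reduce
  I10: { [F → / * .] }  — reduce
  I11: { [D → . * g], [D → . F], [E → . / T D], [E → / T . D], [F → . / *], [F → . E T D] }  — shift
  I12: { [E → / T D .] }  — reduce

No state contains both a complete item and a shift item.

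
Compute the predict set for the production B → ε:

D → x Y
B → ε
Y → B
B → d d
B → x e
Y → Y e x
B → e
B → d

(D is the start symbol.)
PREDICT(B → ε) = (FIRST(RHS) \ {ε}) ∪ (FOLLOW(B) if ε ∈ FIRST(RHS), i.e. RHS ⇒* ε)
The right-hand side is ε (FIRST(ε) = { ε }), so the predict set is FOLLOW(B) = { $, 'e' }
PREDICT(B → ε) = { $, 'e' }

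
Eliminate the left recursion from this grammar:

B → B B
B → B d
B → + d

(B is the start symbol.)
B → + d B'
B' → B B'
B' → d B'
B' → ε

B is directly left-recursive. The standard transformation for
  A → A α₁ | ... | A α_m | β₁ | ... | β_n
is
  A  → β₁ A' | ... | β_n A'
  A' → α₁ A' | ... | α_m A' | ε

B → + d becomes B → + d B'
B → B B becomes B' → B B'
B → B d becomes B' → d B'
Add B' → ε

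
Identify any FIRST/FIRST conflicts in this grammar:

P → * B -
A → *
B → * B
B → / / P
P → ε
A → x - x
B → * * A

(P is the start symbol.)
Yes. B → '*' B / B → '*' '*' A on { '*' }

Productions for P:
  P → * B -: FIRST = { '*' }
  P → ε: FIRST = { ε }
Productions for A:
  A → *: FIRST = { '*' }
  A → x - x: FIRST = { 'x' }
Productions for B:
  B → * B: FIRST = { '*' }
  B → / / P: FIRST = { '/' }
  B → * * A: FIRST = { '*' }

Conflict for B: B → * B and B → * * A
  Overlap: { '*' }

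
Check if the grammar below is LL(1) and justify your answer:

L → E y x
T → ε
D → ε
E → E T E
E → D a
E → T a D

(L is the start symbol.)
No. Predict set conflict for E: { 'a' }

Relevant sets:
  FIRST(E) = { 'a' }
  FIRST(D) = { ε }
  FIRST(T) = { ε }

For E:
  PREDICT(E → E T E) = { 'a' }
  PREDICT(E → D a) = { 'a' }
  PREDICT(E → T a D) = { 'a' }
L, T, D have a single production, so nothing to check there.

Conflict found: Predict set conflict for E: { 'a' }
The grammar is NOT LL(1).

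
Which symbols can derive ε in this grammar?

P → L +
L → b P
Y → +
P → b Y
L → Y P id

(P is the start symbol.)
None

A non-terminal is nullable if it can derive ε (the empty string): either it has an ε-production, or it has a production whose right-hand side consists entirely of nullable non-terminals.

There are no ε-productions, so no non-terminal can derive ε.
No non-terminals are nullable.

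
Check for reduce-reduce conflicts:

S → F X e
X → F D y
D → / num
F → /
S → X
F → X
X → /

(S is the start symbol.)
Yes — I1: [F → / .] vs [X → / .]; I4: [F → X .] vs [S → X .]; I5: [F → / .] vs [X → / .]

A reduce-reduce conflict occurs when an LR(0) state has two complete items [A → α .] and [B → β .] — both call for a reduction, and with no lookahead the parser cannot choose between them.

Augment with S' → S and build the canonical LR(0) collection (I0 = CLOSURE({[S' → . S]}), then GOTO on every symbol after a dot until no new states appear). It has 13 states:
  I0: { [F → . /], [F → . X], [S → . F X e], [S → . X], [S' → . S], [X → . /], [X → . F D y] }  — shift
  I1: { [F → / .], [X → / .] }  — 2 reduces
  I2: { [D → . / num], [F → . /], [F → . X], [S → F . X e], [X → . /], [X → . F D y], [X → F . D y] }  — shift
  I3: { [S' → S .] }  — accept
  I4: { [F → X .], [S → X .] }  — 2 reduces
  I5: { [D → / . num], [F → / .], [X → / .] }  — shift, 2 reduces
  I6: { [X → F D . y] }  — shift
  I7: { [D → . / num], [X → F . D y] }  — shift
  I8: { [F → X .], [S → F X . e] }  — shift, reduce
  I9: { [S → F X e .] }  — reduce
  I10: { [D → / . num] }  — shift
  I11: { [D → / num .] }  — reduce
  I12: { [X → F D y .] }  — reduce

I1 contains complete items [F → / .], [X → / .] — reduce-reduce conflict.
I4 contains complete items [F → X .], [S → X .] — reduce-reduce conflict.
I5 contains complete items [F → / .], [X → / .] — reduce-reduce conflict.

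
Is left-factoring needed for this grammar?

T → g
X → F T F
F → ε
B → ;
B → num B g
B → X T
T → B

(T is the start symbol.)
No, left-factoring is not needed

Left-factoring is needed when two productions for the same non-terminal
share a common prefix on the right-hand side.

Productions for T:
  T → g
  T → B
Productions for B:
  B → ;
  B → num B g
  B → X T

No common prefixes found.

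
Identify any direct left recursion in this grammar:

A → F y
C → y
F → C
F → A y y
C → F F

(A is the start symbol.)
No direct left recursion

Direct left recursion occurs when N → N α for some non-terminal N (the right-hand side begins with the left-hand side itself).

A → F y: starts with F
C → y: starts with y
F → C: starts with C
F → A y y: starts with A
C → F F: starts with F

No direct left recursion found.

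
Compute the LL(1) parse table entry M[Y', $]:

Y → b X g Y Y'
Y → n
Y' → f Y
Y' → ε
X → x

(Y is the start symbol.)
To find M[Y', $], we find productions for Y' where $ is in the predict set (PREDICT(N → α) = (FIRST(α) \ {ε}) ∪ (FOLLOW(N) if α ⇒* ε)).

Relevant sets:
  FOLLOW(Y') = { $, 'f' }

Y' → f Y: PREDICT = { 'f' }
Y' → ε: PREDICT = { $, 'f' }
  $ is in predict set, so this production goes in M[Y', $]

M[Y', $] = Y' → ε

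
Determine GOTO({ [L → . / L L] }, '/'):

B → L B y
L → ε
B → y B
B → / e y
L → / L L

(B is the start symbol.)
GOTO(I, '/') = CLOSURE({ [A → αX.β] : [A → α.Xβ] ∈ I, X = '/' })

Items with dot before '/', with the dot advanced:
  [L → . / L L] → [L → / . L L]
Closure of the advanced items:
  [L → / . L L] has the dot before L: add [L → .], [L → . / L L]

GOTO = { [L → . / L L], [L → .], [L → / . L L] }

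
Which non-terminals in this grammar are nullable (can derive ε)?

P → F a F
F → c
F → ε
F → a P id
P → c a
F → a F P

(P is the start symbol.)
{ 'F' }

A non-terminal is nullable if it can derive ε (the empty string): either it has an ε-production, or it has a production whose right-hand side consists entirely of nullable non-terminals.

ε-productions: F → ε
So F is immediately nullable.
No further non-terminal can be added: every production for the remaining non-terminals contains a terminal or a non-nullable non-terminal.
Nullable = { 'F' }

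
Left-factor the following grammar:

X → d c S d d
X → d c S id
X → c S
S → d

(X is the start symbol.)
X → d c S X'
X' → d d
X' → id
X → c S
S → d

Left-factoring transforms A → αβ₁ | αβ₂ into A → αA' and A' → β₁ | β₂
(α is the longest common prefix among the alternatives). Repeat until
no nonterminal has two alternatives with a common prefix.

Round 1: X has alternatives sharing prefix 'd c S'. Introduce X': X → d c S X'
  Add: X' → d d
  Add: X' → id

No remaining common prefixes — done.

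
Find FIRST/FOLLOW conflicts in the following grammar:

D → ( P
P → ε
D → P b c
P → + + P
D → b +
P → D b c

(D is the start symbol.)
A FIRST/FOLLOW conflict occurs when a non-terminal N has a nullable alternative N → β (β ⇒* ε) and another alternative N → α with FIRST(α) ∩ FOLLOW(N) ≠ ∅: on such a lookahead the parser cannot decide between expanding α and letting N vanish via β.

Nullable non-terminals: P.
FIRST sets used below: FIRST(D) = { '(', '+', 'b' }

P: nullable alternative(s) P → ε; FOLLOW(P) = { $, 'b' }
  P → ε: FIRST \ {ε} = { } — this is the only nullable alternative, skip
  P → + + P: FIRST \ {ε} = { '+' } — disjoint from FOLLOW(P)
  P → D b c: FIRST \ {ε} = { '(', '+', 'b' } — overlaps FOLLOW(P) on { 'b' }: CONFLICT

D has no nullable alternative, so no FIRST/FOLLOW check is needed there.

So the grammar has 1 FIRST/FOLLOW conflict (marked CONFLICT above).

Answer: Yes. P → D b c with FOLLOW(P) on { 'b' }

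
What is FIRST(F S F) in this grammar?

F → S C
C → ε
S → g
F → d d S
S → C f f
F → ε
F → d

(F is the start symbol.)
{ 'd', 'f', 'g' }

FIRST sets of the non-terminals involved (from the grammar, by fixed-point iteration):
  FIRST(F) = { 'd', 'f', 'g', ε }
  FIRST(S) = { 'f', 'g' }

To compute FIRST(F S F), process the symbols left to right:
Symbol F is a non-terminal. Add FIRST(F) \ {ε} = { 'd', 'f', 'g' }
F is nullable (ε ∈ FIRST(F)), continue to the next symbol.
Symbol S is a non-terminal. Add FIRST(S) \ {ε} = { 'f', 'g' }
S is not nullable (ε ∉ FIRST(S)), so stop here.
FIRST(F S F) = { 'd', 'f', 'g' }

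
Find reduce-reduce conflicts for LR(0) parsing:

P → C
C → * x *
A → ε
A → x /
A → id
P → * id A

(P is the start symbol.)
No reduce-reduce conflicts

A reduce-reduce conflict occurs when an LR(0) state has two complete items [A → α .] and [B → β .] — both call for a reduction, and with no lookahead the parser cannot choose between them.

Augment with P' → P and build the canonical LR(0) collection (I0 = CLOSURE({[P' → . P]}), then GOTO on every symbol after a dot until no new states appear). It has 11 states:
  I0: { [C → . * x *], [P → . * id A], [P → . C], [P' → . P] }  — shift
  I1: { [C → * . x *], [P → * . id A] }  — shift
  I2: { [P → C .] }  — reduce
  I3: { [P' → P .] }  — accept
  I4: { [A → . id], [A → . x /], [A → .], [P → * id . A] }  — shift, reduce
  I5: { [C → * x . *] }  — shift
  I6: { [C → * x * .] }  — reduce
  I7: { [P → * id A .] }  — reduce
  I8: { [A → id .] }  — reduce
  I9: { [A → x . /] }  — shift
  I10: { [A → x / .] }  — reduce

No state contains more than one complete item.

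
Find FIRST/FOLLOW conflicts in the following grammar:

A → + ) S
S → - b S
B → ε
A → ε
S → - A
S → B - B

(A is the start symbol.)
No FIRST/FOLLOW conflicts.

A FIRST/FOLLOW conflict occurs when a non-terminal N has a nullable alternative N → β (β ⇒* ε) and another alternative N → α with FIRST(α) ∩ FOLLOW(N) ≠ ∅: on such a lookahead the parser cannot decide between expanding α and letting N vanish via β.

Nullable non-terminals: A, B.

A: nullable alternative(s) A → ε; FOLLOW(A) = { $ }
  A → + ) S: FIRST \ {ε} = { '+' } — disjoint from FOLLOW(A)
  A → ε: FIRST \ {ε} = { } — this is the only nullable alternative, skip
B has a nullable alternative but only one production, so nothing to check.

S has no nullable alternative, so no FIRST/FOLLOW check is needed there.

No FIRST/FOLLOW conflicts found.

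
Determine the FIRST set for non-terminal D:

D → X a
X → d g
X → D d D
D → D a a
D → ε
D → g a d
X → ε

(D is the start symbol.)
{ 'a', 'd', 'g', ε }

FIRST sets of the other non-terminals involved (by the same procedure, iterated to a fixed point):
  FIRST(X) = { 'a', 'd', 'g', ε }

From D → X a:
  - X is a non-terminal: add FIRST(X) \ {ε} = { 'a', 'd', 'g' }
    X is nullable, so continue to the next symbol
  - a is a terminal: add 'a' and stop
From D → D a a:
  - D is the symbol being defined: contributes nothing new
    D is nullable, so continue to the next symbol
  - a is a terminal: add 'a' and stop
From D → ε:
  - ε-production, so ε ∈ FIRST(D)
From D → g a d:
  - g is a terminal: add 'g' and stop

Collecting: FIRST(D) = { 'a', 'd', 'g', ε }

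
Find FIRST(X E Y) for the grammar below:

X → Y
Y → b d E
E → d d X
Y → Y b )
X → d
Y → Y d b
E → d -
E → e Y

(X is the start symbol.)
FIRST sets of the non-terminals involved (from the grammar, by fixed-point iteration):
  FIRST(X) = { 'b', 'd' }

To compute FIRST(X E Y), process the symbols left to right:
Symbol X is a non-terminal. Add FIRST(X) \ {ε} = { 'b', 'd' }
X is not nullable (ε ∉ FIRST(X)), so stop here.
FIRST(X E Y) = { 'b', 'd' }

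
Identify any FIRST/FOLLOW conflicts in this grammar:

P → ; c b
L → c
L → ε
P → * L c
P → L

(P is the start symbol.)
Nullable non-terminals: L, P.
FIRST sets used below: FIRST(L) = { 'c', ε }

L: nullable alternative(s) L → ε; FOLLOW(L) = { $, 'c' }
  L → c: FIRST \ {ε} = { 'c' } — overlaps FOLLOW(L) on { 'c' }: CONFLICT
  L → ε: FIRST \ {ε} = { } — this is the only nullable alternative, skip

P: nullable alternative(s) P → L; FOLLOW(P) = { $ }
  P → ; c b: FIRST \ {ε} = { ';' } — disjoint from FOLLOW(P)
  P → * L c: FIRST \ {ε} = { '*' } — disjoint from FOLLOW(P)
  P → L: FIRST \ {ε} = { 'c' } — this is the only nullable alternative, skip

So the grammar has 1 FIRST/FOLLOW conflict (marked CONFLICT above).

Answer: Yes. L → c with FOLLOW(L) on { 'c' }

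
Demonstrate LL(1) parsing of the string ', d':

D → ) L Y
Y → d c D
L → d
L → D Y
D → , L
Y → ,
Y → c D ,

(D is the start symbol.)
Stack is shown with the top on the left.

Stack  Input  Action
--------------------
D $    , d $  output D → , L
, L $  , d $  match ','
L $    d $    output L → d
d $    d $    match 'd'
$      $      accept

The string is accepted.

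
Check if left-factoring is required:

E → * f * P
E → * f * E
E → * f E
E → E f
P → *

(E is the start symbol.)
Yes, E has productions with common prefix '* f'

Left-factoring is needed when two productions for the same non-terminal
share a common prefix on the right-hand side.

Productions for E:
  E → * f * P
  E → * f * E
  E → * f E
  E → E f

Found common prefix '* f' in productions for E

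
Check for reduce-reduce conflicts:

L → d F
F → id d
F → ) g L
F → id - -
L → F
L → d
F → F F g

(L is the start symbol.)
No reduce-reduce conflicts

A reduce-reduce conflict occurs when an LR(0) state has two complete items [A → α .] and [B → β .] — both call for a reduction, and with no lookahead the parser cannot choose between them.

Augment with L' → L and build the canonical LR(0) collection (I0 = CLOSURE({[L' → . L]}), then GOTO on every symbol after a dot until no new states appear). It has 14 states:
  I0: { [F → . ) g L], [F → . F F g], [F → . id - -], [F → . id d], [L → . F], [L → . d F], [L → . d], [L' → . L] }  — shift
  I1: { [F → ) . g L] }  — shift
  I2: { [F → . ) g L], [F → . F F g], [F → . id - -], [F → . id d], [F → F . F g], [L → F .] }  — shift, reduce
  I3: { [L' → L .] }  — accept
  I4: { [F → . ) g L], [F → . F F g], [F → . id - -], [F → . id d], [L → d . F], [L → d .] }  — shift, reduce
  I5: { [F → id . - -], [F → id . d] }  — shift
  I6: { [F → id - . -] }  — shift
  I7: { [F → id d .] }  — reduce
  I8: { [F → id - - .] }  — reduce
  I9: { [F → . ) g L], [F → . F F g], [F → . id - -], [F → . id d], [F → F . F g], [L → d F .] }  — shift, reduce
  I10: { [F → . ) g L], [F → . F F g], [F → . id - -], [F → . id d], [F → F . F g], [F → F F . g] }  — shift
  I11: { [F → F F g .] }  — reduce
  I12: { [F → ) g . L], [F → . ) g L], [F → . F F g], [F → . id - -], [F → . id d], [L → . F], [L → . d F], [L → . d] }  — shift
  I13: { [F → ) g L .] }  — reduce

No state contains more than one complete item.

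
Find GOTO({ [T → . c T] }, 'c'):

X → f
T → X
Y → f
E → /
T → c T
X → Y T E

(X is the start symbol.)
{ [T → . X], [T → . c T], [T → c . T], [X → . Y T E], [X → . f], [Y → . f] }

GOTO(I, 'c') = CLOSURE({ [A → αX.β] : [A → α.Xβ] ∈ I, X = 'c' })

Items with dot before 'c', with the dot advanced:
  [T → . c T] → [T → c . T]
Closure of the advanced items:
  [T → c . T] has the dot before T: add [T → . X], [T → . c T]
  [T → . X] has the dot before X: add [X → . f], [X → . Y T E]
  [X → . Y T E] has the dot before Y: add [Y → . f]

GOTO = { [T → . X], [T → . c T], [T → c . T], [X → . Y T E], [X → . f], [Y → . f] }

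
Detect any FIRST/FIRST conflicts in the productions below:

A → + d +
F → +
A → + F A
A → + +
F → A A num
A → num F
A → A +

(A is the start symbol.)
FIRST sets of the non-terminals at (or reachable through a nullable prefix from) the front of some alternative:
  FIRST(A) = { '+', 'num' }

Productions for A:
  A → + d +: FIRST = { '+' }
  A → + F A: FIRST = { '+' }
  A → + +: FIRST = { '+' }
  A → num F: FIRST = { 'num' }
  A → A +: FIRST = { '+', 'num' }
Productions for F:
  F → +: FIRST = { '+' }
  F → A A num: FIRST = { '+', 'num' }

Conflict for A: A → + d + and A → + F A
  Overlap: { '+' }
Conflict for A: A → + d + and A → + +
  Overlap: { '+' }
Conflict for A: A → + d + and A → A +
  Overlap: { '+' }
Conflict for A: A → + F A and A → + +
  Overlap: { '+' }
Conflict for A: A → + F A and A → A +
  Overlap: { '+' }
Conflict for A: A → + + and A → A +
  Overlap: { '+' }
Conflict for A: A → num F and A → A +
  Overlap: { 'num' }
Conflict for F: F → + and F → A A num
  Overlap: { '+' }

Answer: Yes. A → '+' d '+' / A → '+' F A on { '+' }; A → '+' d '+' / A → '+' '+' on { '+' }; A → '+' d '+' / A → A '+' on { '+' }; A → '+' F A / A → '+' '+' on { '+' }; A → '+' F A / A → A '+' on { '+' }; A → '+' '+' / A → A '+' on { '+' }; A → num F / A → A '+' on { 'num' }; F → '+' / F → A A num on { '+' }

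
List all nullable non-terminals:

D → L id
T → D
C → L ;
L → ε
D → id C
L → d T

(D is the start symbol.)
{ 'L' }

ε-productions: L → ε
So L is immediately nullable.
No further non-terminal can be added: every production for the remaining non-terminals contains a terminal or a non-nullable non-terminal.
Nullable = { 'L' }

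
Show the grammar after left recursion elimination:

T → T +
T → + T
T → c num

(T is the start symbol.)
T → + T T'
T → c num T'
T' → + T'
T' → ε

T is directly left-recursive. The standard transformation for
  A → A α₁ | ... | A α_m | β₁ | ... | β_n
is
  A  → β₁ A' | ... | β_n A'
  A' → α₁ A' | ... | α_m A' | ε

T → + T becomes T → + T T'
T → c num becomes T → c num T'
T → T + becomes T' → + T'
Add T' → ε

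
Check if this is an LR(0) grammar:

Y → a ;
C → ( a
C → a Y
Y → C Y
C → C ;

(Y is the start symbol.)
Yes, the grammar is LR(0)

Augment with Y' → Y and build the canonical LR(0) collection (I0 = CLOSURE({[Y' → . Y]}), then GOTO on every symbol after a dot until no new states appear). It has 10 states:
  I0: { [C → . ( a], [C → . C ;], [C → . a Y], [Y → . C Y], [Y → . a ;], [Y' → . Y] }  — shift
  I1: { [C → ( . a] }  — shift
  I2: { [C → . ( a], [C → . C ;], [C → . a Y], [C → C . ;], [Y → . C Y], [Y → . a ;], [Y → C . Y] }  — shift
  I3: { [Y' → Y .] }  — accept
  I4: { [C → . ( a], [C → . C ;], [C → . a Y], [C → a . Y], [Y → . C Y], [Y → . a ;], [Y → a . ;] }  — shift
  I5: { [Y → a ; .] }  — reduce
  I6: { [C → a Y .] }  — reduce
  I7: { [C → C ; .] }  — reduce
  I8: { [Y → C Y .] }  — reduce
  I9: { [C → ( a .] }  — reduce

Every state is either a pure shift/goto state or contains exactly one complete item and nothing to shift — no conflicts. The grammar is LR(0).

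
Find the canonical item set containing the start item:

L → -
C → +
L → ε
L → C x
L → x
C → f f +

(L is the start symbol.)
{ [C → . +], [C → . f f +], [L → . -], [L → . C x], [L → . x], [L → .], [L' → . L] }

First, augment the grammar with L' → L
I₀ = CLOSURE({ [L' → . L] }):
  [L' → . L] has the dot before L: add [L → . -], [L → .], [L → . C x], [L → . x]
  [L → . C x] has the dot before C: add [C → . +], [C → . f f +]
No further items can be added.

I₀ = { [C → . +], [C → . f f +], [L → . -], [L → . C x], [L → . x], [L → .], [L' → . L] }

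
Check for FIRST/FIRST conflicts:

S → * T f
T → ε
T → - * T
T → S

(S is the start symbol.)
No FIRST/FIRST conflicts.

A FIRST/FIRST conflict occurs when two productions N → α and N → β for the same non-terminal have FIRST(α) ∩ FIRST(β) ≠ ∅ (with ε ∈ FIRST of a nullable right-hand side, so two nullable alternatives also conflict).

FIRST sets of the non-terminals at (or reachable through a nullable prefix from) the front of some alternative:
  FIRST(S) = { '*' }

Productions for T:
  T → ε: FIRST = { ε }
  T → - * T: FIRST = { '-' }
  T → S: FIRST = { '*' }
S has only one production, so no FIRST/FIRST conflict is possible there.

All alternatives of each non-terminal have pairwise disjoint FIRST sets.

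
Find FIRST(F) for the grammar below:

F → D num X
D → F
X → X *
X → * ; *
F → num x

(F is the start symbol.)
{ 'num' }

To compute FIRST(F), examine every production with F on the left-hand side, reading each right-hand side left to right until a non-nullable symbol is reached.

FIRST sets of the other non-terminals involved (by the same procedure, iterated to a fixed point):
  FIRST(D) = { 'num' }

From F → D num X:
  - D is a non-terminal: add FIRST(D) \ {ε} = { 'num' }
    D is not nullable, so stop
From F → num x:
  - num is a terminal: add 'num' and stop

Collecting: FIRST(F) = { 'num' }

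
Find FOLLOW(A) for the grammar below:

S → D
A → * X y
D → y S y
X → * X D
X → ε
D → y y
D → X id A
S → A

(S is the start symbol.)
To compute FOLLOW(A), find every occurrence of A on a right-hand side N → α A β: add FIRST(β) \ {ε}, and if β is empty or nullable also add FOLLOW(N). Iterate to a fixed point.

In D → X id A: A is at the end, add FOLLOW(D)
In S → A: A is at the end, add FOLLOW(S)

The FOLLOW sets referred to above (computed the same way, to a fixed point):
  FOLLOW(D) = { $, '*', 'id', 'y' }
  FOLLOW(S) = { $, 'y' }

Taking the union: FOLLOW(A) = { $, '*', 'id', 'y' }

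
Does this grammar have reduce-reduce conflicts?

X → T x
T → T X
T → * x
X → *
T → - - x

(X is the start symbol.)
A reduce-reduce conflict occurs when an LR(0) state has two complete items [A → α .] and [B → β .] — both call for a reduction, and with no lookahead the parser cannot choose between them.

Augment with X' → X and build the canonical LR(0) collection (I0 = CLOSURE({[X' → . X]}), then GOTO on every symbol after a dot until no new states appear). It has 10 states:
  I0: { [T → . * x], [T → . - - x], [T → . T X], [X → . *], [X → . T x], [X' → . X] }  — shift
  I1: { [T → * . x], [X → * .] }  — shift, reduce
  I2: { [T → - . - x] }  — shift
  I3: { [T → . * x], [T → . - - x], [T → . T X], [T → T . X], [X → . *], [X → . T x], [X → T . x] }  — shift
  I4: { [X' → X .] }  — accept
  I5: { [T → T X .] }  — reduce
  I6: { [X → T x .] }  — reduce
  I7: { [T → - - . x] }  — shift
  I8: { [T → - - x .] }  — reduce
  I9: { [T → * x .] }  — reduce

No state contains more than one complete item.

Answer: No reduce-reduce conflicts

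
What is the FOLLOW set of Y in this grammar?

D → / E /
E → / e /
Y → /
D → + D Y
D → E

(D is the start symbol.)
{ $, '/' }

In D → + D Y: Y is at the end, add FOLLOW(D)

The FOLLOW sets referred to above (computed the same way, to a fixed point):
  FOLLOW(D) = { $, '/' }

Taking the union: FOLLOW(Y) = { $, '/' }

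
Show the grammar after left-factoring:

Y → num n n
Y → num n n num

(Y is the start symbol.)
Y → num n n Y'
Y' → ε
Y' → num

Left-factoring transforms A → αβ₁ | αβ₂ into A → αA' and A' → β₁ | β₂
(α is the longest common prefix among the alternatives). Repeat until
no nonterminal has two alternatives with a common prefix.

Round 1: Y has alternatives sharing prefix 'num n n'. Introduce Y': Y → num n n Y'
  Add: Y' → ε
  Add: Y' → num

No remaining common prefixes — done.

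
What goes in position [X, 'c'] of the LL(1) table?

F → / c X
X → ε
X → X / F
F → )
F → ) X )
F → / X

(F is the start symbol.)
To find M[X, 'c'], we find productions for X where 'c' is in the predict set (PREDICT(N → α) = (FIRST(α) \ {ε}) ∪ (FOLLOW(N) if α ⇒* ε)).

Relevant sets:
  FIRST(X) = { '/', ε }
  FOLLOW(X) = { $, ')', '/' }

X → ε: PREDICT = { $, ')', '/' }
X → X / F: PREDICT = { '/' }

M[X, 'c'] is empty (no production applies)

Answer: Empty (error entry)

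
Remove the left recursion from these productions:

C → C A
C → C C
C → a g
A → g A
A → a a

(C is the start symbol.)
C → a g C'
C' → A C'
C' → C C'
C' → ε
A → g A
A → a a

C is directly left-recursive. The standard transformation for
  A → A α₁ | ... | A α_m | β₁ | ... | β_n
is
  A  → β₁ A' | ... | β_n A'
  A' → α₁ A' | ... | α_m A' | ε

C → a g becomes C → a g C'
C → C A becomes C' → A C'
C → C C becomes C' → C C'
Add C' → ε

Productions for other non-terminals are unchanged:
  A → g A
  A → a a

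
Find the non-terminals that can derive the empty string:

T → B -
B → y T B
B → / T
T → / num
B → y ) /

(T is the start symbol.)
A non-terminal is nullable if it can derive ε (the empty string): either it has an ε-production, or it has a production whose right-hand side consists entirely of nullable non-terminals.

There are no ε-productions, so no non-terminal can derive ε.
No non-terminals are nullable.

Answer: None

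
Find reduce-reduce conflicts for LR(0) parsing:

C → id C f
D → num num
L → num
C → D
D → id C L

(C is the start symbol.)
No reduce-reduce conflicts

A reduce-reduce conflict occurs when an LR(0) state has two complete items [A → α .] and [B → β .] — both call for a reduction, and with no lookahead the parser cannot choose between them.

Augment with C' → C and build the canonical LR(0) collection (I0 = CLOSURE({[C' → . C]}), then GOTO on every symbol after a dot until no new states appear). It has 10 states:
  I0: { [C → . D], [C → . id C f], [C' → . C], [D → . id C L], [D → . num num] }  — shift
  I1: { [C' → C .] }  — accept
  I2: { [C → D .] }  — reduce
  I3: { [C → . D], [C → . id C f], [C → id . C f], [D → . id C L], [D → . num num], [D → id . C L] }  — shift
  I4: { [D → num . num] }  — shift
  I5: { [D → num num .] }  — reduce
  I6: { [C → id C . f], [D → id C . L], [L → . num] }  — shift
  I7: { [D → id C L .] }  — reduce
  I8: { [C → id C f .] }  — reduce
  I9: { [L → num .] }  — reduce

No state contains more than one complete item.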